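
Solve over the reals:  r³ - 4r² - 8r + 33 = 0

r = -2.8541 or r = 3 or r = 3.8541

Possible rational roots are divisors of 33. Testing r = 3 gives 0, so (r - 3) is a factor.
Divide: r³ - 4r² - 8r + 33 = (r - 3)(r² - r - 11).
Apply the quadratic formula to r² - r - 11 = 0: r = (1 ± √45)/2, i.e. r ≈ 3.8541 or r ≈ -2.8541.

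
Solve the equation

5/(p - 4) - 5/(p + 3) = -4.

Multiply both sides by (p - 4)(p + 3):
5(p + 3) - 5(p - 4) = -4(p - 4)(p + 3).
Expand and collect terms: -4p² + 4p + 13 = 0.
By the quadratic formula, p = (-4 ± √224) / -8, so p ≈ -1.3708 or p ≈ 2.3708.
Neither value makes a denominator zero (p ≠ 4, p ≠ -3), so both are valid.

p = -1.3708 or p = 2.3708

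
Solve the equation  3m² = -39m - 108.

m = -9 or m = -4

Bring every term to one side: 3m² + 39m + 108 = 0.
Factor: 3(m + 9)(m + 4) = 0.
So m = -9 or m = -4.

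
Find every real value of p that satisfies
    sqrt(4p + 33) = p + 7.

p = -2

Square both sides: 4p + 33 = (p + 7)^2.
Expand and rearrange: p^2 + 10p + 16 = 0.
Solving gives p = -2 or p = -8.
Check each candidate in the original equation:
  p = -2: sqrt(25) = 5, while p + 7 = 5 — valid.
  p = -8: sqrt(1) = 1, while p + 7 = -1 — extraneous.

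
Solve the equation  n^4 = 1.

Let u = n^2. The equation becomes u^2 - 1 = 0.
Factor: (u + 1)(u - 1) = 0, so u = -1 or u = 1.
n^2 = -1 < 0 has no real solution.
n^2 = 1 gives n = +/-1.

n = -1 or n = 1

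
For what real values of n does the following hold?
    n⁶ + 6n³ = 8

Let u = n³. The equation becomes u² + 6u - 8 = 0.
By the quadratic formula, u = -3 + √(17) or u = -√(17) - 3.
n³ = -3 + √(17) gives n = ∛(-3 + √(17)) ≈ 1.0395.
n³ = -√(17) - 3 gives n = -∛(3 + √(17)) ≈ -1.9241.

n = -1.9241 or n = 1.0395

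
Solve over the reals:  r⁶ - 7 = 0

r = -1.3831 or r = 1.3831

Let u = r³. The equation becomes u² - 7 = 0.
By the quadratic formula, u = √(7) or u = -√(7).
r³ = √(7) gives r = ∛(√(7)) ≈ 1.3831.
r³ = -√(7) gives r = -∛(√(7)) ≈ -1.3831.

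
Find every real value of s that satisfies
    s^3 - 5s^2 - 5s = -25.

s = -2.2361 or s = 2.2361 or s = 5

Rearrange: s^3 - 5s^2 - 5s + 25 = 0.
Possible rational roots are divisors of 25. Testing s = 5 gives 0, so (s - 5) is a factor.
Divide: s^3 - 5s^2 - 5s + 25 = (s - 5)(s^2 - 5).
Apply the quadratic formula to s^2 - 5 = 0: s = (0 +/- sqrt(20))/2, i.e. s ~= 2.2361 or s ~= -2.2361.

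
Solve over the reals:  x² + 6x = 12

Rearrange to standard form: x² + 6x - 12 = 0.
Discriminant: (6)² − 4·1·(-12) = 84.
Quadratic formula: x = (-6 ± √84) / 2.
So x = -3 + √(21) ≈ 1.5826 or x = -√(21) - 3 ≈ -7.5826.

x = -7.5826 or x = 1.5826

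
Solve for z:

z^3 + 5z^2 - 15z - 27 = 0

z = -6.6458 or z = -1.3542 or z = 3

Possible rational roots are divisors of -27. Testing z = 3 gives 0, so (z - 3) is a factor.
Divide: z^3 + 5z^2 - 15z - 27 = (z - 3)(z^2 + 8z + 9).
Apply the quadratic formula to z^2 + 8z + 9 = 0: z = (-8 +/- sqrt(28))/2, i.e. z ~= -1.3542 or z ~= -6.6458.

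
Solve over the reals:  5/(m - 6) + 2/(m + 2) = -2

Multiply both sides by (m - 6)(m + 2):
5(m + 2) + 2(m - 6) = -2(m - 6)(m + 2).
Expand and collect terms: -2m^2 + m + 26 = 0.
By the quadratic formula, m = (-1 +/- sqrt(209)) / -4, so m ~= -3.3642 or m ~= 3.8642.
Neither value makes a denominator zero (m != 6, m != -2), so both are valid.

m = -3.3642 or m = 3.8642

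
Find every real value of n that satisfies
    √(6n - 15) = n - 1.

Square both sides: 6n - 15 = (n - 1)².
Expand and rearrange: n² - 8n + 16 = 0.
This gives the repeated root n = 4.
Check in the original equation:
  n = 4: √(9) = 3, while n - 1 = 3 — valid.

n = 4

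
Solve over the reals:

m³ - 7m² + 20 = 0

Possible rational roots are divisors of 20. Testing m = 2 gives 0, so (m - 2) is a factor.
Divide: m³ - 7m² + 20 = (m - 2)(m² - 5m - 10).
Apply the quadratic formula to m² - 5m - 10 = 0: m = (5 ± √65)/2, i.e. m ≈ 6.5311 or m ≈ -1.5311.

m = -1.5311 or m = 2 or m = 6.5311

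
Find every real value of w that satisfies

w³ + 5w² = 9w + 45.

Rearrange: w³ + 5w² - 9w - 45 = 0.
Possible rational roots are divisors of -45. Testing w = -5 gives 0, so (w + 5) is a factor.
Divide: w³ + 5w² - 9w - 45 = (w + 5)(w² - 9).
Factor the quadratic: w = 3 or w = -3.

w = -5 or w = -3 or w = 3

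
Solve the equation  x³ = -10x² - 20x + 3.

Rearrange: x³ + 10x² + 20x - 3 = 0.
Possible rational roots are divisors of -3. Testing x = -3 gives 0, so (x + 3) is a factor.
Divide: x³ + 10x² + 20x - 3 = (x + 3)(x² + 7x - 1).
Apply the quadratic formula to x² + 7x - 1 = 0: x = (-7 ± √53)/2, i.e. x ≈ 0.1401 or x ≈ -7.1401.

x = -7.1401 or x = -3 or x = 0.1401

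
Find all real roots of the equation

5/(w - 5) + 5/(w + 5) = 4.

w = -3.9039 or w = 6.4039

Multiply both sides by (w - 5)(w + 5):
5(w + 5) + 5(w - 5) = 4(w - 5)(w + 5).
Expand and collect terms: 4w² - 10w - 100 = 0.
By the quadratic formula, w = (10 ± √1700) / 8, so w ≈ 6.4039 or w ≈ -3.9039.
Neither value makes a denominator zero (w ≠ 5, w ≠ -5), so both are valid.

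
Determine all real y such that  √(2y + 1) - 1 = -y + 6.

y = 4

Isolate the radical: √(2y + 1) = -y + 7.
Square both sides: 2y + 1 = (-y + 7)².
Expand and rearrange: y² - 16y + 48 = 0.
Solving gives y = 12 or y = 4.
Check each candidate in the original equation:
  y = 12: √(25) = 5, while -y + 7 = -5 — extraneous.
  y = 4: √(9) = 3, while -y + 7 = 3 — valid.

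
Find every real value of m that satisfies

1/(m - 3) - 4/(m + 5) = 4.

Multiply both sides by (m - 3)(m + 5):
(m + 5) - 4(m - 3) = 4(m - 3)(m + 5).
Expand and collect terms: 4m² + 11m - 77 = 0.
By the quadratic formula, m = (-11 ± √1353) / 8, so m ≈ 3.2229 or m ≈ -5.9729.
Neither value makes a denominator zero (m ≠ 3, m ≠ -5), so both are valid.

m = -5.9729 or m = 3.2229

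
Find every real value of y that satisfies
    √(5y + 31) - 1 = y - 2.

y = 10

Isolate the radical: √(5y + 31) = y - 1.
Square both sides: 5y + 31 = (y - 1)².
Expand and rearrange: y² - 7y - 30 = 0.
Solving gives y = 10 or y = -3.
Check each candidate in the original equation:
  y = 10: √(81) = 9, while y - 1 = 9 — valid.
  y = -3: √(16) = 4, while y - 1 = -4 — extraneous.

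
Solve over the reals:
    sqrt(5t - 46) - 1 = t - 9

Isolate the radical: sqrt(5t - 46) = t - 8.
Square both sides: 5t - 46 = (t - 8)^2.
Expand and rearrange: t^2 - 21t + 110 = 0.
Solving gives t = 11 or t = 10.
Check each candidate in the original equation:
  t = 11: sqrt(9) = 3, while t - 8 = 3 — valid.
  t = 10: sqrt(4) = 2, while t - 8 = 2 — valid.

t = 10 or t = 11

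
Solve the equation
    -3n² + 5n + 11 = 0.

Discriminant: (5)² − 4·(-3)·11 = 157.
Quadratic formula: n = (-5 ± √157) / (-6).
So n = 5/6 - √(157)/6 ≈ -1.255 or n = 5/6 + √(157)/6 ≈ 2.9217.

n = -1.255 or n = 2.9217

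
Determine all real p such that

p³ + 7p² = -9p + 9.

Rearrange: p³ + 7p² + 9p - 9 = 0.
Possible rational roots are divisors of -9. Testing p = -3 gives 0, so (p + 3) is a factor.
Divide: p³ + 7p² + 9p - 9 = (p + 3)(p² + 4p - 3).
Apply the quadratic formula to p² + 4p - 3 = 0: p = (-4 ± √28)/2, i.e. p ≈ 0.6458 or p ≈ -4.6458.

p = -4.6458 or p = -3 or p = 0.6458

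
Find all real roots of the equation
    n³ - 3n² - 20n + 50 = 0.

Possible rational roots are divisors of 50. Testing n = 5 gives 0, so (n - 5) is a factor.
Divide: n³ - 3n² - 20n + 50 = (n - 5)(n² + 2n - 10).
Apply the quadratic formula to n² + 2n - 10 = 0: n = (-2 ± √44)/2, i.e. n ≈ 2.3166 or n ≈ -4.3166.

n = -4.3166 or n = 2.3166 or n = 5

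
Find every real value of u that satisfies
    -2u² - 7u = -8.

Rearrange to standard form: -2u² - 7u + 8 = 0.
Discriminant: (-7)² − 4·(-2)·8 = 113.
Quadratic formula: u = (7 ± √113) / (-4).
So u = -√(113)/4 - 7/4 ≈ -4.4075 or u = -7/4 + √(113)/4 ≈ 0.9075.

u = -4.4075 or u = 0.9075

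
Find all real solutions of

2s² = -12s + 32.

s = -8 or s = 2

Bring every term to one side: 2s² + 12s - 32 = 0.
Factor: 2(s + 8)(s - 2) = 0.
So s = -8 or s = 2.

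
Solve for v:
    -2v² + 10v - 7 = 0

Discriminant: (10)² − 4·(-2)·(-7) = 44.
Quadratic formula: v = (-10 ± √44) / (-4).
So v = 5/2 - √(11)/2 ≈ 0.8417 or v = √(11)/2 + 5/2 ≈ 4.1583.

v = 0.8417 or v = 4.1583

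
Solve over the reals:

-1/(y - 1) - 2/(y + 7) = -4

y = -6.5161 or y = 1.2661

Multiply both sides by (y - 1)(y + 7):
-(y + 7) - 2(y - 1) = -4(y - 1)(y + 7).
Expand and collect terms: -4y² - 21y + 33 = 0.
By the quadratic formula, y = (21 ± √969) / -8, so y ≈ -6.5161 or y ≈ 1.2661.
Neither value makes a denominator zero (y ≠ 1, y ≠ -7), so both are valid.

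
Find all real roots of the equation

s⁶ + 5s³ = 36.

s = -2.0801 or s = 1.5874

Let u = s³. The equation becomes u² + 5u - 36 = 0.
Factor: (u + 9)(u - 4) = 0, so u = -9 or u = 4.
s³ = -9 gives s = -∛(9) ≈ -2.0801.
s³ = 4 gives s = ∛(4) ≈ 1.5874.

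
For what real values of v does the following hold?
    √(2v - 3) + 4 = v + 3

Isolate the radical: √(2v - 3) = v - 1.
Square both sides: 2v - 3 = (v - 1)².
Expand and rearrange: v² - 4v + 4 = 0.
This gives the repeated root v = 2.
Check in the original equation:
  v = 2: √(1) = 1, while v - 1 = 1 — valid.

v = 2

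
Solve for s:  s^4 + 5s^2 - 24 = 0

Let u = s^2. The equation becomes u^2 + 5u - 24 = 0.
Factor: (u + 8)(u - 3) = 0, so u = -8 or u = 3.
s^2 = -8 < 0 has no real solution.
s^2 = 3 gives s = +/-sqrt(3) ~= +/-1.7321.

s = -1.7321 or s = 1.7321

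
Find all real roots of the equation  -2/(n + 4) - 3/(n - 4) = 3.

Multiply both sides by (n + 4)(n - 4):
-2(n - 4) - 3(n + 4) = 3(n + 4)(n - 4).
Expand and collect terms: 3n² + 5n - 44 = 0.
By the quadratic formula, n = (-5 ± √553) / 6, so n ≈ 3.086 or n ≈ -4.7527.
Neither value makes a denominator zero (n ≠ -4, n ≠ 4), so both are valid.

n = -4.7527 or n = 3.086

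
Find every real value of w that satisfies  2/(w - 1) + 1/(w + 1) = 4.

Multiply both sides by (w - 1)(w + 1):
2(w + 1) + (w - 1) = 4(w - 1)(w + 1).
Expand and collect terms: 4w² - 3w - 5 = 0.
By the quadratic formula, w = (3 ± √89) / 8, so w ≈ 1.5542 or w ≈ -0.8042.
Neither value makes a denominator zero (w ≠ 1, w ≠ -1), so both are valid.

w = -0.8042 or w = 1.5542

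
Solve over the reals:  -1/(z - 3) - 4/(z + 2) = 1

z = -6.4721 or z = 2.4721

Multiply both sides by (z - 3)(z + 2):
-(z + 2) - 4(z - 3) = (z - 3)(z + 2).
Expand and collect terms: z^2 + 4z - 16 = 0.
By the quadratic formula, z = (-4 +/- sqrt(80)) / 2, so z ~= 2.4721 or z ~= -6.4721.
Neither value makes a denominator zero (z != 3, z != -2), so both are valid.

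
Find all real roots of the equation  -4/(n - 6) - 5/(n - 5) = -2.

Multiply both sides by (n - 6)(n - 5):
-4(n - 5) - 5(n - 6) = -2(n - 6)(n - 5).
Expand and collect terms: -2n^2 + 31n - 110 = 0.
Factor or apply the quadratic formula: n = 5.5 or n = 10.
Neither value makes a denominator zero (n != 6, n != 5), so both are valid.

n = 5.5 or n = 10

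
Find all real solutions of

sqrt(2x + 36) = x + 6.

x = 0

Square both sides: 2x + 36 = (x + 6)^2.
Expand and rearrange: x^2 + 10x = 0.
Solving gives x = 0 or x = -10.
Check each candidate in the original equation:
  x = 0: sqrt(36) = 6, while x + 6 = 6 — valid.
  x = -10: sqrt(16) = 4, while x + 6 = -4 — extraneous.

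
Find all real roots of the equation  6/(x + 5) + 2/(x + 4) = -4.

Multiply both sides by (x + 5)(x + 4):
6(x + 4) + 2(x + 5) = -4(x + 5)(x + 4).
Expand and collect terms: -4x^2 - 44x - 114 = 0.
By the quadratic formula, x = (44 +/- sqrt(112)) / -8, so x ~= -6.8229 or x ~= -4.1771.
Neither value makes a denominator zero (x != -5, x != -4), so both are valid.

x = -6.8229 or x = -4.1771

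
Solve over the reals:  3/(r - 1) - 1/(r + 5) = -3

Multiply both sides by (r - 1)(r + 5):
3(r + 5) - (r - 1) = -3(r - 1)(r + 5).
Expand and collect terms: -3r² - 14r - 1 = 0.
By the quadratic formula, r = (14 ± √184) / -6, so r ≈ -4.5941 or r ≈ -0.0726.
Neither value makes a denominator zero (r ≠ 1, r ≠ -5), so both are valid.

r = -4.5941 or r = -0.0726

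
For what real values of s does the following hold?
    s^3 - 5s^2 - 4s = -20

s = -2 or s = 2 or s = 5

Rearrange: s^3 - 5s^2 - 4s + 20 = 0.
Possible rational roots are divisors of 20. Testing s = 2 gives 0, so (s - 2) is a factor.
Divide: s^3 - 5s^2 - 4s + 20 = (s - 2)(s^2 - 3s - 10).
Factor the quadratic: s = 5 or s = -2.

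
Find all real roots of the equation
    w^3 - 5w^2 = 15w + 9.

Rearrange: w^3 - 5w^2 - 15w - 9 = 0.
Possible rational roots are divisors of -9. Testing w = -1 gives 0, so (w + 1) is a factor.
Divide: w^3 - 5w^2 - 15w - 9 = (w + 1)(w^2 - 6w - 9).
Apply the quadratic formula to w^2 - 6w - 9 = 0: w = (6 +/- sqrt(72))/2, i.e. w ~= 7.2426 or w ~= -1.2426.

w = -1.2426 or w = -1 or w = 7.2426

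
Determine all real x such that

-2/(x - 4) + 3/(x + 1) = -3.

x = -1.8985 or x = 4.5651

Multiply both sides by (x - 4)(x + 1):
-2(x + 1) + 3(x - 4) = -3(x - 4)(x + 1).
Expand and collect terms: -3x^2 + 8x + 26 = 0.
By the quadratic formula, x = (-8 +/- sqrt(376)) / -6, so x ~= -1.8985 or x ~= 4.5651.
Neither value makes a denominator zero (x != 4, x != -1), so both are valid.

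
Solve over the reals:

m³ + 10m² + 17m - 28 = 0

m = -7 or m = -4 or m = 1

Possible rational roots are divisors of -28. Testing m = -4 gives 0, so (m + 4) is a factor.
Divide: m³ + 10m² + 17m - 28 = (m + 4)(m² + 6m - 7).
Factor the quadratic: m = 1 or m = -7.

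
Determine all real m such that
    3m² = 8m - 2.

m = 0.2792 or m = 2.3874

Rearrange to standard form: 3m² - 8m + 2 = 0.
Discriminant: (-8)² − 4·3·2 = 40.
Quadratic formula: m = (8 ± √40) / 6.
So m = √(10)/3 + 4/3 ≈ 2.3874 or m = 4/3 - √(10)/3 ≈ 0.2792.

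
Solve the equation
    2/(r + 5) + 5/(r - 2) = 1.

Multiply both sides by (r + 5)(r - 2):
2(r - 2) + 5(r + 5) = (r + 5)(r - 2).
Expand and collect terms: r² - 4r - 31 = 0.
By the quadratic formula, r = (4 ± √140) / 2, so r ≈ 7.9161 or r ≈ -3.9161.
Neither value makes a denominator zero (r ≠ -5, r ≠ 2), so both are valid.

r = -3.9161 or r = 7.9161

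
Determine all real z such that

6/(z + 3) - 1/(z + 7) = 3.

Multiply both sides by (z + 3)(z + 7):
6(z + 7) - (z + 3) = 3(z + 3)(z + 7).
Expand and collect terms: 3z² + 25z + 24 = 0.
By the quadratic formula, z = (-25 ± √337) / 6, so z ≈ -1.1071 or z ≈ -7.2263.
Neither value makes a denominator zero (z ≠ -3, z ≠ -7), so both are valid.

z = -7.2263 or z = -1.1071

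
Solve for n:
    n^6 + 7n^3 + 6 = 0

n = -1.8171 or n = -1

Let u = n^3. The equation becomes u^2 + 7u + 6 = 0.
Factor: (u + 1)(u + 6) = 0, so u = -1 or u = -6.
n^3 = -1 gives n = -1.
n^3 = -6 gives n = -(6)^(1/3) ~= -1.8171.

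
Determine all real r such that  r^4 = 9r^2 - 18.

r = -2.4495 or r = -1.7321 or r = 1.7321 or r = 2.4495

Let u = r^2. The equation becomes u^2 - 9u + 18 = 0.
Factor: (u - 6)(u - 3) = 0, so u = 6 or u = 3.
r^2 = 6 gives r = +/-sqrt(6) ~= +/-2.4495.
r^2 = 3 gives r = +/-sqrt(3) ~= +/-1.7321.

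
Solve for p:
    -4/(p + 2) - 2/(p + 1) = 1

Multiply both sides by (p + 2)(p + 1):
-4(p + 1) - 2(p + 2) = (p + 2)(p + 1).
Expand and collect terms: p² + 9p + 10 = 0.
By the quadratic formula, p = (-9 ± √41) / 2, so p ≈ -1.2984 or p ≈ -7.7016.
Neither value makes a denominator zero (p ≠ -2, p ≠ -1), so both are valid.

p = -7.7016 or p = -1.2984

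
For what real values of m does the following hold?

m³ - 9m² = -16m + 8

Rearrange: m³ - 9m² + 16m - 8 = 0.
Possible rational roots are divisors of -8. Testing m = 1 gives 0, so (m - 1) is a factor.
Divide: m³ - 9m² + 16m - 8 = (m - 1)(m² - 8m + 8).
Apply the quadratic formula to m² - 8m + 8 = 0: m = (8 ± √32)/2, i.e. m ≈ 6.8284 or m ≈ 1.1716.

m = 1 or m = 1.1716 or m = 6.8284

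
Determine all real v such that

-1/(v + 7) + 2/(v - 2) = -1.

v = -5.6458 or v = -0.3542

Multiply both sides by (v + 7)(v - 2):
-(v - 2) + 2(v + 7) = -(v + 7)(v - 2).
Expand and collect terms: -v² - 6v - 2 = 0.
By the quadratic formula, v = (6 ± √28) / -2, so v ≈ -5.6458 or v ≈ -0.3542.
Neither value makes a denominator zero (v ≠ -7, v ≠ 2), so both are valid.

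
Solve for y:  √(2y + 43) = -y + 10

y = 3

Square both sides: 2y + 43 = (-y + 10)².
Expand and rearrange: y² - 22y + 57 = 0.
Solving gives y = 19 or y = 3.
Check each candidate in the original equation:
  y = 19: √(81) = 9, while -y + 10 = -9 — extraneous.
  y = 3: √(49) = 7, while -y + 10 = 7 — valid.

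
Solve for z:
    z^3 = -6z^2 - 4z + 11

Rearrange: z^3 + 6z^2 + 4z - 11 = 0.
Possible rational roots are divisors of -11. Testing z = 1 gives 0, so (z - 1) is a factor.
Divide: z^3 + 6z^2 + 4z - 11 = (z - 1)(z^2 + 7z + 11).
Apply the quadratic formula to z^2 + 7z + 11 = 0: z = (-7 +/- sqrt(5))/2, i.e. z ~= -2.382 or z ~= -4.618.

z = -4.618 or z = -2.382 or z = 1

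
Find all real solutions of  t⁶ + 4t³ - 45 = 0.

t = -2.0801 or t = 1.71

Let u = t³. The equation becomes u² + 4u - 45 = 0.
Factor: (u - 5)(u + 9) = 0, so u = 5 or u = -9.
t³ = 5 gives t = ∛(5) ≈ 1.71.
t³ = -9 gives t = -∛(9) ≈ -2.0801.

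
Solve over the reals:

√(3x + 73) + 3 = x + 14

x = -3

Isolate the radical: √(3x + 73) = x + 11.
Square both sides: 3x + 73 = (x + 11)².
Expand and rearrange: x² + 19x + 48 = 0.
Solving gives x = -3 or x = -16.
Check each candidate in the original equation:
  x = -3: √(64) = 8, while x + 11 = 8 — valid.
  x = -16: √(25) = 5, while x + 11 = -5 — extraneous.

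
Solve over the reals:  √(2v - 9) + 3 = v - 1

Isolate the radical: √(2v - 9) = v - 4.
Square both sides: 2v - 9 = (v - 4)².
Expand and rearrange: v² - 10v + 25 = 0.
This gives the repeated root v = 5.
Check in the original equation:
  v = 5: √(1) = 1, while v - 4 = 1 — valid.

v = 5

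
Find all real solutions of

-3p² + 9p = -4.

p = -0.393 or p = 3.393

Rearrange to standard form: -3p² + 9p + 4 = 0.
Discriminant: (9)² − 4·(-3)·4 = 129.
Quadratic formula: p = (-9 ± √129) / (-6).
So p = 3/2 - √(129)/6 ≈ -0.393 or p = 3/2 + √(129)/6 ≈ 3.393.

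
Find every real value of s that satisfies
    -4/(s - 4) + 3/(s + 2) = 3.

s = -0.5907 or s = 2.2573

Multiply both sides by (s - 4)(s + 2):
-4(s + 2) + 3(s - 4) = 3(s - 4)(s + 2).
Expand and collect terms: 3s^2 - 5s - 4 = 0.
By the quadratic formula, s = (5 +/- sqrt(73)) / 6, so s ~= 2.2573 or s ~= -0.5907.
Neither value makes a denominator zero (s != 4, s != -2), so both are valid.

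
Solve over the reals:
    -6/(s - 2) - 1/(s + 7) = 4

Multiply both sides by (s - 2)(s + 7):
-6(s + 7) - (s - 2) = 4(s - 2)(s + 7).
Expand and collect terms: 4s² + 27s - 16 = 0.
By the quadratic formula, s = (-27 ± √985) / 8, so s ≈ 0.5481 or s ≈ -7.2981.
Neither value makes a denominator zero (s ≠ 2, s ≠ -7), so both are valid.

s = -7.2981 or s = 0.5481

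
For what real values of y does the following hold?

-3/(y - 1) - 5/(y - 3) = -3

y = 1.4774 or y = 5.1893

Multiply both sides by (y - 1)(y - 3):
-3(y - 3) - 5(y - 1) = -3(y - 1)(y - 3).
Expand and collect terms: -3y^2 + 20y - 23 = 0.
By the quadratic formula, y = (-20 +/- sqrt(124)) / -6, so y ~= 1.4774 or y ~= 5.1893.
Neither value makes a denominator zero (y != 1, y != 3), so both are valid.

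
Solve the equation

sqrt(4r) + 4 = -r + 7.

r = 1

Isolate the radical: sqrt(4r) = -r + 3.
Square both sides: 4r = (-r + 3)^2.
Expand and rearrange: r^2 - 10r + 9 = 0.
Solving gives r = 9 or r = 1.
Check each candidate in the original equation:
  r = 9: sqrt(36) = 6, while -r + 3 = -6 — extraneous.
  r = 1: sqrt(4) = 2, while -r + 3 = 2 — valid.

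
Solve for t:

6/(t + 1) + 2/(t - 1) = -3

t = -3.3609 or t = 0.6943

Multiply both sides by (t + 1)(t - 1):
6(t - 1) + 2(t + 1) = -3(t + 1)(t - 1).
Expand and collect terms: -3t² - 8t + 7 = 0.
By the quadratic formula, t = (8 ± √148) / -6, so t ≈ -3.3609 or t ≈ 0.6943.
Neither value makes a denominator zero (t ≠ -1, t ≠ 1), so both are valid.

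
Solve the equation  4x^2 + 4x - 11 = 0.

Discriminant: (4)^2 - 4*4*(-11) = 192.
Quadratic formula: x = (-4 +/- sqrt(192)) / 8.
So x = -1/2 + sqrt(3) ~= 1.2321 or x = -sqrt(3) - 1/2 ~= -2.2321.

x = -2.2321 or x = 1.2321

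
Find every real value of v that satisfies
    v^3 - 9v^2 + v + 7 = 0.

v = -0.7958 or v = 1 or v = 8.7958

Possible rational roots are divisors of 7. Testing v = 1 gives 0, so (v - 1) is a factor.
Divide: v^3 - 9v^2 + v + 7 = (v - 1)(v^2 - 8v - 7).
Apply the quadratic formula to v^2 - 8v - 7 = 0: v = (8 +/- sqrt(92))/2, i.e. v ~= 8.7958 or v ~= -0.7958.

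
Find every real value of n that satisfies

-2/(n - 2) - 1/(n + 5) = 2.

Multiply both sides by (n - 2)(n + 5):
-2(n + 5) - (n - 2) = 2(n - 2)(n + 5).
Expand and collect terms: 2n² + 9n - 12 = 0.
By the quadratic formula, n = (-9 ± √177) / 4, so n ≈ 1.076 or n ≈ -5.576.
Neither value makes a denominator zero (n ≠ 2, n ≠ -5), so both are valid.

n = -5.576 or n = 1.076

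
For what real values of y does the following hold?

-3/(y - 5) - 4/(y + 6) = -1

y = -3.0828 or y = 9.0828

Multiply both sides by (y - 5)(y + 6):
-3(y + 6) - 4(y - 5) = -(y - 5)(y + 6).
Expand and collect terms: -y^2 + 6y + 28 = 0.
By the quadratic formula, y = (-6 +/- sqrt(148)) / -2, so y ~= -3.0828 or y ~= 9.0828.
Neither value makes a denominator zero (y != 5, y != -6), so both are valid.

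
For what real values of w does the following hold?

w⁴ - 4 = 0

w = -1.4142 or w = 1.4142

Let u = w². The equation becomes u² - 4 = 0.
Factor: (u - 2)(u + 2) = 0, so u = 2 or u = -2.
w² = 2 gives w = ±√(2) ≈ ±1.4142.
w² = -2 < 0 has no real solution.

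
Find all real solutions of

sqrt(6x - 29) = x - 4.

Square both sides: 6x - 29 = (x - 4)^2.
Expand and rearrange: x^2 - 14x + 45 = 0.
Solving gives x = 9 or x = 5.
Check each candidate in the original equation:
  x = 9: sqrt(25) = 5, while x - 4 = 5 — valid.
  x = 5: sqrt(1) = 1, while x - 4 = 1 — valid.

x = 5 or x = 9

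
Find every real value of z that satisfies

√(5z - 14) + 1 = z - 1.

Isolate the radical: √(5z - 14) = z - 2.
Square both sides: 5z - 14 = (z - 2)².
Expand and rearrange: z² - 9z + 18 = 0.
Solving gives z = 6 or z = 3.
Check each candidate in the original equation:
  z = 6: √(16) = 4, while z - 2 = 4 — valid.
  z = 3: √(1) = 1, while z - 2 = 1 — valid.

z = 3 or z = 6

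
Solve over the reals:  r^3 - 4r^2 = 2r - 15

r = -1.7913 or r = 2.7913 or r = 3

Rearrange: r^3 - 4r^2 - 2r + 15 = 0.
Possible rational roots are divisors of 15. Testing r = 3 gives 0, so (r - 3) is a factor.
Divide: r^3 - 4r^2 - 2r + 15 = (r - 3)(r^2 - r - 5).
Apply the quadratic formula to r^2 - r - 5 = 0: r = (1 +/- sqrt(21))/2, i.e. r ~= 2.7913 or r ~= -1.7913.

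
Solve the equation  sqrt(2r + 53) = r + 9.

Square both sides: 2r + 53 = (r + 9)^2.
Expand and rearrange: r^2 + 16r + 28 = 0.
Solving gives r = -2 or r = -14.
Check each candidate in the original equation:
  r = -2: sqrt(49) = 7, while r + 9 = 7 — valid.
  r = -14: sqrt(25) = 5, while r + 9 = -5 — extraneous.

r = -2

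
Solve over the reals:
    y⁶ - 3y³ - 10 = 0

Let u = y³. The equation becomes u² - 3u - 10 = 0.
Factor: (u - 5)(u + 2) = 0, so u = 5 or u = -2.
y³ = 5 gives y = ∛(5) ≈ 1.71.
y³ = -2 gives y = -∛(2) ≈ -1.2599.

y = -1.2599 or y = 1.71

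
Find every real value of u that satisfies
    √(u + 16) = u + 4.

u = 0

Square both sides: u + 16 = (u + 4)².
Expand and rearrange: u² + 7u = 0.
Solving gives u = 0 or u = -7.
Check each candidate in the original equation:
  u = 0: √(16) = 4, while u + 4 = 4 — valid.
  u = -7: √(9) = 3, while u + 4 = -3 — extraneous.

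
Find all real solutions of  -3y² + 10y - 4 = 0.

y = 0.4648 or y = 2.8685

Discriminant: (10)² − 4·(-3)·(-4) = 52.
Quadratic formula: y = (-10 ± √52) / (-6).
So y = 5/3 - √(13)/3 ≈ 0.4648 or y = √(13)/3 + 5/3 ≈ 2.8685.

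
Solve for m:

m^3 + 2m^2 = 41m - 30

Rearrange: m^3 + 2m^2 - 41m + 30 = 0.
Possible rational roots are divisors of 30. Testing m = 5 gives 0, so (m - 5) is a factor.
Divide: m^3 + 2m^2 - 41m + 30 = (m - 5)(m^2 + 7m - 6).
Apply the quadratic formula to m^2 + 7m - 6 = 0: m = (-7 +/- sqrt(73))/2, i.e. m ~= 0.772 or m ~= -7.772.

m = -7.772 or m = 0.772 or m = 5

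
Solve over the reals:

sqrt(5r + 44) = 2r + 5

r = 1

Square both sides: 5r + 44 = (2r + 5)^2.
Expand and rearrange: 4r^2 + 15r - 19 = 0.
Solving gives r = 1 or r = -4.75.
Check each candidate in the original equation:
  r = 1: sqrt(49) = 7, while 2r + 5 = 7 — valid.
  r = -4.75: sqrt(20.25) = 4.5, while 2r + 5 = -4.5 — extraneous.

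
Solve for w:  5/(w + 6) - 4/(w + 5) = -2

Multiply both sides by (w + 6)(w + 5):
5(w + 5) - 4(w + 6) = -2(w + 6)(w + 5).
Expand and collect terms: -2w² - 23w - 61 = 0.
By the quadratic formula, w = (23 ± √41) / -4, so w ≈ -7.3508 or w ≈ -4.1492.
Neither value makes a denominator zero (w ≠ -6, w ≠ -5), so both are valid.

w = -7.3508 or w = -4.1492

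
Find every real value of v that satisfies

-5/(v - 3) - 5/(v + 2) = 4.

Multiply both sides by (v - 3)(v + 2):
-5(v + 2) - 5(v - 3) = 4(v - 3)(v + 2).
Expand and collect terms: 4v² + 6v - 29 = 0.
By the quadratic formula, v = (-6 ± √500) / 8, so v ≈ 2.0451 or v ≈ -3.5451.
Neither value makes a denominator zero (v ≠ 3, v ≠ -2), so both are valid.

v = -3.5451 or v = 2.0451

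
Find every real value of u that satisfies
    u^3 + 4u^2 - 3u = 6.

u = -4.3723 or u = -1 or u = 1.3723

Rearrange: u^3 + 4u^2 - 3u - 6 = 0.
Possible rational roots are divisors of -6. Testing u = -1 gives 0, so (u + 1) is a factor.
Divide: u^3 + 4u^2 - 3u - 6 = (u + 1)(u^2 + 3u - 6).
Apply the quadratic formula to u^2 + 3u - 6 = 0: u = (-3 +/- sqrt(33))/2, i.e. u ~= 1.3723 or u ~= -4.3723.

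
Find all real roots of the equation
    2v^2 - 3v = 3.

v = -0.6861 or v = 2.1861

Rearrange to standard form: 2v^2 - 3v - 3 = 0.
Discriminant: (-3)^2 - 4*2*(-3) = 33.
Quadratic formula: v = (3 +/- sqrt(33)) / 4.
So v = 3/4 + sqrt(33)/4 ~= 2.1861 or v = 3/4 - sqrt(33)/4 ~= -0.6861.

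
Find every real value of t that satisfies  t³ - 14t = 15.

t = -3 or t = -1.1926 or t = 4.1926

Rearrange: t³ - 14t - 15 = 0.
Possible rational roots are divisors of -15. Testing t = -3 gives 0, so (t + 3) is a factor.
Divide: t³ - 14t - 15 = (t + 3)(t² - 3t - 5).
Apply the quadratic formula to t² - 3t - 5 = 0: t = (3 ± √29)/2, i.e. t ≈ 4.1926 or t ≈ -1.1926.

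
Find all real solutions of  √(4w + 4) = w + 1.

w = -1 or w = 3

Square both sides: 4w + 4 = (w + 1)².
Expand and rearrange: w² - 2w - 3 = 0.
Solving gives w = 3 or w = -1.
Check each candidate in the original equation:
  w = 3: √(16) = 4, while w + 1 = 4 — valid.
  w = -1: √(0) = 0, while w + 1 = 0 — valid.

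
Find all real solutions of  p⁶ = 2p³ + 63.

p = -1.9129 or p = 2.0801

Let u = p³. The equation becomes u² - 2u - 63 = 0.
Factor: (u - 9)(u + 7) = 0, so u = 9 or u = -7.
p³ = 9 gives p = ∛(9) ≈ 2.0801.
p³ = -7 gives p = -∛(7) ≈ -1.9129.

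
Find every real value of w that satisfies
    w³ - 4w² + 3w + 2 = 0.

Possible rational roots are divisors of 2. Testing w = 2 gives 0, so (w - 2) is a factor.
Divide: w³ - 4w² + 3w + 2 = (w - 2)(w² - 2w - 1).
Apply the quadratic formula to w² - 2w - 1 = 0: w = (2 ± √8)/2, i.e. w ≈ 2.4142 or w ≈ -0.4142.

w = -0.4142 or w = 2 or w = 2.4142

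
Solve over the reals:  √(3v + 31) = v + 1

Square both sides: 3v + 31 = (v + 1)².
Expand and rearrange: v² - v - 30 = 0.
Solving gives v = 6 or v = -5.
Check each candidate in the original equation:
  v = 6: √(49) = 7, while v + 1 = 7 — valid.
  v = -5: √(16) = 4, while v + 1 = -4 — extraneous.

v = 6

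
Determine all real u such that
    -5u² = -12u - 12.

u = -0.7596 or u = 3.1596

Rearrange to standard form: -5u² + 12u + 12 = 0.
Discriminant: (12)² − 4·(-5)·12 = 384.
Quadratic formula: u = (-12 ± √384) / (-10).
So u = 6/5 - 4·√(6)/5 ≈ -0.7596 or u = 6/5 + 4·√(6)/5 ≈ 3.1596.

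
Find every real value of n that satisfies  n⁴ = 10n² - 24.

Let u = n². The equation becomes u² - 10u + 24 = 0.
Factor: (u - 4)(u - 6) = 0, so u = 4 or u = 6.
n² = 4 gives n = ±2.
n² = 6 gives n = ±√(6) ≈ ±2.4495.

n = -2.4495 or n = -2 or n = 2 or n = 2.4495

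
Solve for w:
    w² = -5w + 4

Rearrange to standard form: w² + 5w - 4 = 0.
Discriminant: (5)² − 4·1·(-4) = 41.
Quadratic formula: w = (-5 ± √41) / 2.
So w = -5/2 + √(41)/2 ≈ 0.7016 or w = -√(41)/2 - 5/2 ≈ -5.7016.

w = -5.7016 or w = 0.7016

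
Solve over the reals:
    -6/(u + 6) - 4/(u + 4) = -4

u = -5.1861 or u = -2.3139

Multiply both sides by (u + 6)(u + 4):
-6(u + 4) - 4(u + 6) = -4(u + 6)(u + 4).
Expand and collect terms: -4u² - 30u - 48 = 0.
By the quadratic formula, u = (30 ± √132) / -8, so u ≈ -5.1861 or u ≈ -2.3139.
Neither value makes a denominator zero (u ≠ -6, u ≠ -4), so both are valid.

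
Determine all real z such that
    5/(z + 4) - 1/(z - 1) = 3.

Multiply both sides by (z + 4)(z - 1):
5(z - 1) - (z + 4) = 3(z + 4)(z - 1).
Expand and collect terms: 3z^2 + 5z - 3 = 0.
By the quadratic formula, z = (-5 +/- sqrt(61)) / 6, so z ~= 0.4684 or z ~= -2.135.
Neither value makes a denominator zero (z != -4, z != 1), so both are valid.

z = -2.135 or z = 0.4684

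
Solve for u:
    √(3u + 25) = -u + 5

u = 0

Square both sides: 3u + 25 = (-u + 5)².
Expand and rearrange: u² - 13u = 0.
Solving gives u = 13 or u = 0.
Check each candidate in the original equation:
  u = 13: √(64) = 8, while -u + 5 = -8 — extraneous.
  u = 0: √(25) = 5, while -u + 5 = 5 — valid.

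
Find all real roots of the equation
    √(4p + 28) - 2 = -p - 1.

Isolate the radical: √(4p + 28) = -p + 1.
Square both sides: 4p + 28 = (-p + 1)².
Expand and rearrange: p² - 6p - 27 = 0.
Solving gives p = 9 or p = -3.
Check each candidate in the original equation:
  p = 9: √(64) = 8, while -p + 1 = -8 — extraneous.
  p = -3: √(16) = 4, while -p + 1 = 4 — valid.

p = -3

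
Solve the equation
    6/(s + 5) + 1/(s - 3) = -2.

Multiply both sides by (s + 5)(s - 3):
6(s - 3) + (s + 5) = -2(s + 5)(s - 3).
Expand and collect terms: -2s^2 - 11s + 43 = 0.
By the quadratic formula, s = (11 +/- sqrt(465)) / -4, so s ~= -8.141 or s ~= 2.641.
Neither value makes a denominator zero (s != -5, s != 3), so both are valid.

s = -8.141 or s = 2.641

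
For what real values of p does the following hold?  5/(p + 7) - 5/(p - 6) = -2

p = -9.1458 or p = 8.1458

Multiply both sides by (p + 7)(p - 6):
5(p - 6) - 5(p + 7) = -2(p + 7)(p - 6).
Expand and collect terms: -2p^2 - 2p + 149 = 0.
By the quadratic formula, p = (2 +/- sqrt(1196)) / -4, so p ~= -9.1458 or p ~= 8.1458.
Neither value makes a denominator zero (p != -7, p != 6), so both are valid.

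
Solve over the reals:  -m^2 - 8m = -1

Rearrange to standard form: -m^2 - 8m + 1 = 0.
Discriminant: (-8)^2 - 4*(-1)*1 = 68.
Quadratic formula: m = (8 +/- sqrt(68)) / (-2).
So m = -sqrt(17) - 4 ~= -8.1231 or m = -4 + sqrt(17) ~= 0.1231.

m = -8.1231 or m = 0.1231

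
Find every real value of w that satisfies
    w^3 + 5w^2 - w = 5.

Rearrange: w^3 + 5w^2 - w - 5 = 0.
Possible rational roots are divisors of -5. Testing w = -5 gives 0, so (w + 5) is a factor.
Divide: w^3 + 5w^2 - w - 5 = (w + 5)(w^2 - 1).
Factor the quadratic: w = 1 or w = -1.

w = -5 or w = -1 or w = 1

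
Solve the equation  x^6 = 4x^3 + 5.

x = -1 or x = 1.71

Let u = x^3. The equation becomes u^2 - 4u - 5 = 0.
Factor: (u - 5)(u + 1) = 0, so u = 5 or u = -1.
x^3 = 5 gives x = (5)^(1/3) ~= 1.71.
x^3 = -1 gives x = -1.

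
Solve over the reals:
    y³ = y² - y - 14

Rearrange: y³ - y² + y + 14 = 0.
Possible rational roots are divisors of 14. Testing y = -2 gives 0, so (y + 2) is a factor.
Divide: y³ - y² + y + 14 = (y + 2)(y² - 3y + 7).
The quadratic y² - 3y + 7 has discriminant -19 < 0, so no further real roots.

y = -2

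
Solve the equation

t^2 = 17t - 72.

t = 8 or t = 9

Bring every term to one side: t^2 - 17t + 72 = 0.
Factor: (t - 8)(t - 9) = 0.
So t = 8 or t = 9.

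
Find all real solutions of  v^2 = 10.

Rearrange to standard form: v^2 - 10 = 0.
Discriminant: (0)^2 - 4*1*(-10) = 40.
Quadratic formula: v = (0 +/- sqrt(40)) / 2.
So v = sqrt(10) ~= 3.1623 or v = -sqrt(10) ~= -3.1623.

v = -3.1623 or v = 3.1623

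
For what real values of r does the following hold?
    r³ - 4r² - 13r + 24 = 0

Possible rational roots are divisors of 24. Testing r = -3 gives 0, so (r + 3) is a factor.
Divide: r³ - 4r² - 13r + 24 = (r + 3)(r² - 7r + 8).
Apply the quadratic formula to r² - 7r + 8 = 0: r = (7 ± √17)/2, i.e. r ≈ 5.5616 or r ≈ 1.4384.

r = -3 or r = 1.4384 or r = 5.5616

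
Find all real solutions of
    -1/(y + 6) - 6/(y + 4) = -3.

Multiply both sides by (y + 6)(y + 4):
-(y + 4) - 6(y + 6) = -3(y + 6)(y + 4).
Expand and collect terms: -3y² - 23y - 32 = 0.
By the quadratic formula, y = (23 ± √145) / -6, so y ≈ -5.8403 or y ≈ -1.8264.
Neither value makes a denominator zero (y ≠ -6, y ≠ -4), so both are valid.

y = -5.8403 or y = -1.8264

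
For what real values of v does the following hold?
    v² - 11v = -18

v = 2 or v = 9

Bring every term to one side: v² - 11v + 18 = 0.
Factor: (v - 9)(v - 2) = 0.
So v = 9 or v = 2.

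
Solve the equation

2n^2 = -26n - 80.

n = -8 or n = -5

Bring every term to one side: 2n^2 + 26n + 80 = 0.
Factor: 2(n + 5)(n + 8) = 0.
So n = -5 or n = -8.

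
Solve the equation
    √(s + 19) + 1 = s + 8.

s = -3

Isolate the radical: √(s + 19) = s + 7.
Square both sides: s + 19 = (s + 7)².
Expand and rearrange: s² + 13s + 30 = 0.
Solving gives s = -3 or s = -10.
Check each candidate in the original equation:
  s = -3: √(16) = 4, while s + 7 = 4 — valid.
  s = -10: √(9) = 3, while s + 7 = -3 — extraneous.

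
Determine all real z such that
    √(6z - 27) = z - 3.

z = 6

Square both sides: 6z - 27 = (z - 3)².
Expand and rearrange: z² - 12z + 36 = 0.
This gives the repeated root z = 6.
Check in the original equation:
  z = 6: √(9) = 3, while z - 3 = 3 — valid.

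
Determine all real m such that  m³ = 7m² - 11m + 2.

Rearrange: m³ - 7m² + 11m - 2 = 0.
Possible rational roots are divisors of -2. Testing m = 2 gives 0, so (m - 2) is a factor.
Divide: m³ - 7m² + 11m - 2 = (m - 2)(m² - 5m + 1).
Apply the quadratic formula to m² - 5m + 1 = 0: m = (5 ± √21)/2, i.e. m ≈ 4.7913 or m ≈ 0.2087.

m = 0.2087 or m = 2 or m = 4.7913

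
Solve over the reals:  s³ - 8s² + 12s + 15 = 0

Possible rational roots are divisors of 15. Testing s = 5 gives 0, so (s - 5) is a factor.
Divide: s³ - 8s² + 12s + 15 = (s - 5)(s² - 3s - 3).
Apply the quadratic formula to s² - 3s - 3 = 0: s = (3 ± √21)/2, i.e. s ≈ 3.7913 or s ≈ -0.7913.

s = -0.7913 or s = 3.7913 or s = 5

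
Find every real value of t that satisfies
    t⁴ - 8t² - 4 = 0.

t = -2.9107 or t = 2.9107

Let u = t². The equation becomes u² - 8u - 4 = 0.
By the quadratic formula, u = 4 + 2·√(5) or u = 4 - 2·√(5).
t² = 4 + 2·√(5) gives t = ±√(4 + 2·√(5)) ≈ ±2.9107.
t² = 4 - 2·√(5) < 0 has no real solution.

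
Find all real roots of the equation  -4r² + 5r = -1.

Rearrange to standard form: -4r² + 5r + 1 = 0.
Discriminant: (5)² − 4·(-4)·1 = 41.
Quadratic formula: r = (-5 ± √41) / (-8).
So r = 5/8 - √(41)/8 ≈ -0.1754 or r = 5/8 + √(41)/8 ≈ 1.4254.

r = -0.1754 or r = 1.4254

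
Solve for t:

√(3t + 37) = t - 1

Square both sides: 3t + 37 = (t - 1)².
Expand and rearrange: t² - 5t - 36 = 0.
Solving gives t = 9 or t = -4.
Check each candidate in the original equation:
  t = 9: √(64) = 8, while t - 1 = 8 — valid.
  t = -4: √(25) = 5, while t - 1 = -5 — extraneous.

t = 9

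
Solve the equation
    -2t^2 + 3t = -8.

t = -1.386 or t = 2.886

Rearrange to standard form: -2t^2 + 3t + 8 = 0.
Discriminant: (3)^2 - 4*(-2)*8 = 73.
Quadratic formula: t = (-3 +/- sqrt(73)) / (-4).
So t = 3/4 - sqrt(73)/4 ~= -1.386 or t = 3/4 + sqrt(73)/4 ~= 2.886.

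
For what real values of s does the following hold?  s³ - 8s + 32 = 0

Possible rational roots are divisors of 32. Testing s = -4 gives 0, so (s + 4) is a factor.
Divide: s³ - 8s + 32 = (s + 4)(s² - 4s + 8).
The quadratic s² - 4s + 8 has discriminant -16 < 0, so no further real roots.

s = -4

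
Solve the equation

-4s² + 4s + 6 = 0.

Discriminant: (4)² − 4·(-4)·6 = 112.
Quadratic formula: s = (-4 ± √112) / (-8).
So s = 1/2 - √(7)/2 ≈ -0.8229 or s = 1/2 + √(7)/2 ≈ 1.8229.

s = -0.8229 or s = 1.8229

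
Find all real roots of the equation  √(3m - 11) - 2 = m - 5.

m = 4 or m = 5

Isolate the radical: √(3m - 11) = m - 3.
Square both sides: 3m - 11 = (m - 3)².
Expand and rearrange: m² - 9m + 20 = 0.
Solving gives m = 5 or m = 4.
Check each candidate in the original equation:
  m = 5: √(4) = 2, while m - 3 = 2 — valid.
  m = 4: √(1) = 1, while m - 3 = 1 — valid.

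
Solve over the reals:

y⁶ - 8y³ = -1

y = 0.5027 or y = 1.9894

Let u = y³. The equation becomes u² - 8u + 1 = 0.
By the quadratic formula, u = √(15) + 4 or u = 4 - √(15).
y³ = √(15) + 4 gives y = ∛(√(15) + 4) ≈ 1.9894.
y³ = 4 - √(15) gives y = ∛(4 - √(15)) ≈ 0.5027.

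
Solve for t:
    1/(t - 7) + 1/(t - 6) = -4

Multiply both sides by (t - 7)(t - 6):
(t - 6) + (t - 7) = -4(t - 7)(t - 6).
Expand and collect terms: -4t² + 50t - 155 = 0.
By the quadratic formula, t = (-50 ± √20) / -8, so t ≈ 5.691 or t ≈ 6.809.
Neither value makes a denominator zero (t ≠ 7, t ≠ 6), so both are valid.

t = 5.691 or t = 6.809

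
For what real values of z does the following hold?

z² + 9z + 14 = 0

z = -7 or z = -2

Factor: (z + 7)(z + 2) = 0.
So z = -7 or z = -2.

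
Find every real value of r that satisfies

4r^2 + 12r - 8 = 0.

r = -3.5616 or r = 0.5616

Discriminant: (12)^2 - 4*4*(-8) = 272.
Quadratic formula: r = (-12 +/- sqrt(272)) / 8.
So r = -3/2 + sqrt(17)/2 ~= 0.5616 or r = -sqrt(17)/2 - 3/2 ~= -3.5616.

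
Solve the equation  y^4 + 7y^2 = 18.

Let u = y^2. The equation becomes u^2 + 7u - 18 = 0.
Factor: (u + 9)(u - 2) = 0, so u = -9 or u = 2.
y^2 = -9 < 0 has no real solution.
y^2 = 2 gives y = +/-sqrt(2) ~= +/-1.4142.

y = -1.4142 or y = 1.4142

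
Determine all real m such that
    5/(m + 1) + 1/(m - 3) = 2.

m = 1 or m = 4

Multiply both sides by (m + 1)(m - 3):
5(m - 3) + (m + 1) = 2(m + 1)(m - 3).
Expand and collect terms: 2m^2 - 10m + 8 = 0.
Factor or apply the quadratic formula: m = 4 or m = 1.
Neither value makes a denominator zero (m != -1, m != 3), so both are valid.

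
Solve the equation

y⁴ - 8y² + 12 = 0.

Let u = y². The equation becomes u² - 8u + 12 = 0.
Factor: (u - 2)(u - 6) = 0, so u = 2 or u = 6.
y² = 2 gives y = ±√(2) ≈ ±1.4142.
y² = 6 gives y = ±√(6) ≈ ±2.4495.

y = -2.4495 or y = -1.4142 or y = 1.4142 or y = 2.4495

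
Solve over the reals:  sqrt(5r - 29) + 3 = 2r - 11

Isolate the radical: sqrt(5r - 29) = 2r - 14.
Square both sides: 5r - 29 = (2r - 14)^2.
Expand and rearrange: 4r^2 - 61r + 225 = 0.
Solving gives r = 9 or r = 6.25.
Check each candidate in the original equation:
  r = 9: sqrt(16) = 4, while 2r - 14 = 4 — valid.
  r = 6.25: sqrt(2.25) = 1.5, while 2r - 14 = -1.5 — extraneous.

r = 9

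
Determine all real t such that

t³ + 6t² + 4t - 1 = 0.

Possible rational roots are divisors of -1. Testing t = -1 gives 0, so (t + 1) is a factor.
Divide: t³ + 6t² + 4t - 1 = (t + 1)(t² + 5t - 1).
Apply the quadratic formula to t² + 5t - 1 = 0: t = (-5 ± √29)/2, i.e. t ≈ 0.1926 or t ≈ -5.1926.

t = -5.1926 or t = -1 or t = 0.1926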